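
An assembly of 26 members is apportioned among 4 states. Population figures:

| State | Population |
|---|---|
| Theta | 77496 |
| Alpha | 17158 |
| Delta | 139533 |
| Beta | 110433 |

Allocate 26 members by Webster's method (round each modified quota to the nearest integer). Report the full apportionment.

Theta: 6, Alpha: 1, Delta: 11, Beta: 8

Standard divisor 344620/26 ≈ 13254.615; standard quotas: Theta 5.847, Alpha 1.294, Delta 10.527, Beta 8.332.
Rounding to the nearest integer gives Theta 6, Alpha 1, Delta 11, Beta 8 — total 26, matching the house size, so no adjustment is needed.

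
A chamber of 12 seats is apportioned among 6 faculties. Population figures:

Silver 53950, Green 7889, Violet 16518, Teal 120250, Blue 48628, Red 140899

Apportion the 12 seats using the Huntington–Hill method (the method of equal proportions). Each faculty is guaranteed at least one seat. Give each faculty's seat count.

With divisor 36431: modified quotas Silver 1.481, Green 0.217, Violet 0.453, Teal 3.301, Blue 1.335, Red 3.868.
Geometric-mean thresholds: Silver √(1·2)=1.414, Green (min 1), Violet (min 1), Teal √(3·4)=3.464, Blue √(1·2)=1.414, Red √(3·4)=3.464.
Each quota rounded against its threshold gives Silver 2, Green 1, Violet 1, Teal 3, Blue 1, Red 4 (total 12).

Silver=2; Green=1; Violet=1; Teal=3; Blue=1; Red=4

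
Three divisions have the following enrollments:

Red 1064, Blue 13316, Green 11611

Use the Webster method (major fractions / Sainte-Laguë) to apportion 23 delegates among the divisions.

Standard divisor 25991/23 ≈ 1130.043; standard quotas: Red 0.942, Blue 11.784, Green 10.275.
Rounding to the nearest integer gives Red 1, Blue 12, Green 10 — total 23, matching the house size, so no adjustment is needed.

Red=1, Blue=12, Green=10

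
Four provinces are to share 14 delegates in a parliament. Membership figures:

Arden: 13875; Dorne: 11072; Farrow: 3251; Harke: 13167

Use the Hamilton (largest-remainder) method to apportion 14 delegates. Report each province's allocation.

Arden: 5, Dorne: 4, Farrow: 1, Harke: 4

The standard divisor is 41365/14 ≈ 2954.643.
Standard quotas: Arden 4.6960, Dorne 3.7473, Farrow 1.1003, Harke 4.4564.
Lower quotas: Arden 4, Dorne 3, Farrow 1, Harke 4 (sum 12, leaving 2 seats).
Remainders in descending order: Dorne 0.7473, Arden 0.6960, Harke 0.4564, Farrow 0.1003.
Largest remainders: Dorne, Arden receive the extra seats.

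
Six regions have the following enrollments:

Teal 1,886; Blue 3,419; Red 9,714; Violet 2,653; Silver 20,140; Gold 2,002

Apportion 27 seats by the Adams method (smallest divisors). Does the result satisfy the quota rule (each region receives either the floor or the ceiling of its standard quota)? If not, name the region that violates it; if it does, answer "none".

Standard quotas: Teal 1.279, Blue 2.319, Red 6.588, Violet 1.799, Silver 13.658, Gold 1.358.
Adams allocation: Teal 2, Blue 3, Red 6, Violet 2, Silver 12, Gold 2.
Silver has quota 13.658 (lower 13, upper 14) but receives 12 — outside the quota interval.

Silver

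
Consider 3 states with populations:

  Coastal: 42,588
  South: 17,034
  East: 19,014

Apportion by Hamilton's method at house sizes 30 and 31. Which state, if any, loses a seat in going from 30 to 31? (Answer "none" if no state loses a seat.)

At 30 seats: Coastal 16, South 7, East 7.
At 31 seats: Coastal 17, South 7, East 7.
No state's allocation decreased.

none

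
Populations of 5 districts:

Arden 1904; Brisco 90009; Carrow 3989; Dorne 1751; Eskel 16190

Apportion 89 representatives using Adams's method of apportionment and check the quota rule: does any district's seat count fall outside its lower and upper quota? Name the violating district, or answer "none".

Brisco

Standard quotas: Arden 1.489, Brisco 70.367, Carrow 3.119, Dorne 1.369, Eskel 12.657.
Adams allocation: Arden 2, Brisco 68, Carrow 4, Dorne 2, Eskel 13.
Brisco has quota 70.367 (lower 70, upper 71) but receives 68 — outside the quota interval.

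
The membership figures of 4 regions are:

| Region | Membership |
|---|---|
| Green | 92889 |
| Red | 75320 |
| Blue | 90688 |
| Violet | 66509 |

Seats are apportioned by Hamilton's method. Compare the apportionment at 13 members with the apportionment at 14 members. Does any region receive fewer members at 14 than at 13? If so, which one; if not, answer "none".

At 13 seats: Green 4, Red 3, Blue 3, Violet 3.
At 14 seats: Green 4, Red 3, Blue 4, Violet 3.
No region's allocation decreased.

none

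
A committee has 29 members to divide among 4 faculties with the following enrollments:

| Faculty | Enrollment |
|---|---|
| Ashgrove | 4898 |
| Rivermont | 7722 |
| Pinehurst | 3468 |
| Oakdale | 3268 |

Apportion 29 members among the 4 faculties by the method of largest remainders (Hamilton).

Ashgrove=7; Rivermont=12; Pinehurst=5; Oakdale=5

Standard divisor: 19356 ÷ 29 ≈ 667.448.
Standard quotas: Ashgrove 7.3384, Rivermont 11.5694, Pinehurst 5.1959, Oakdale 4.8963.
Lower quotas: Ashgrove 7, Rivermont 11, Pinehurst 5, Oakdale 4 (sum 27, leaving 2 seats).
Remainders in descending order: Oakdale 0.8963, Rivermont 0.5694, Ashgrove 0.3384, Pinehurst 0.1959.
The surplus seats go to Oakdale, Rivermont.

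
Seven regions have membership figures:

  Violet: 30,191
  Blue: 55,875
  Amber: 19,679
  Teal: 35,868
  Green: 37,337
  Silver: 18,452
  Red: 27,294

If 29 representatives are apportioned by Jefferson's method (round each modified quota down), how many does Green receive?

Standard divisor 224696/29 ≈ 7748.138; standard quotas: Violet 3.897, Blue 7.211, Amber 2.540, Teal 4.629, Green 4.819, Silver 2.381, Red 3.523.
Rounding down gives 3, 7, 2, 4, 4, 2, 3 = 25 seats, so the divisor must be adjusted.
With modified divisor 6900: modified quotas Violet 4.376, Blue 8.098, Amber 2.852, Teal 5.198, Green 5.411, Silver 2.674, Red 3.956.
Rounding down: Violet 4, Blue 8, Amber 2, Teal 5, Green 5, Silver 2, Red 3 (total 29).
Green receives 5.

5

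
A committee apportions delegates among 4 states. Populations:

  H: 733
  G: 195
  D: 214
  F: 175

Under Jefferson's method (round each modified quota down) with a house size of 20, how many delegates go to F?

2

Standard divisor 1317/20 ≈ 65.85; standard quotas: H 11.131, G 2.961, D 3.250, F 2.658.
Rounding down gives 11, 2, 3, 2 = 18 seats, so the divisor must be adjusted.
With modified divisor 60: modified quotas H 12.217, G 3.250, D 3.567, F 2.917.
Rounding down: H 12, G 3, D 3, F 2 (total 20).
F receives 2.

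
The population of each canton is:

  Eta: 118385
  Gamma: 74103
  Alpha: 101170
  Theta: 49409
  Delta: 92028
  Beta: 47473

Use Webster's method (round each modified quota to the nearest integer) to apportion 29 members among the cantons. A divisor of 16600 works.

With modified divisor 16600: modified quotas Eta 7.132, Gamma 4.464, Alpha 6.095, Theta 2.976, Delta 5.544, Beta 2.860.
Rounding to the nearest integer: Eta 7, Gamma 4, Alpha 6, Theta 3, Delta 6, Beta 3 (total 29).

Eta 7, Gamma 4, Alpha 6, Theta 3, Delta 6, Beta 3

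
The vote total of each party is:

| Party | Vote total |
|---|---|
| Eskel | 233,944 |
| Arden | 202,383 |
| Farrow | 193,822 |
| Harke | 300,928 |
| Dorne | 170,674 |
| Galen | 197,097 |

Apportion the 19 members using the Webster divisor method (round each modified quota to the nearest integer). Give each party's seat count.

Standard divisor 1298848/19 ≈ 68360.421; standard quotas: Eskel 3.422, Arden 2.961, Farrow 2.835, Harke 4.402, Dorne 2.497, Galen 2.883.
Rounding to the nearest integer gives 3, 3, 3, 4, 2, 3 = 18 seats, so the divisor must be adjusted.
With modified divisor 67600: modified quotas Eskel 3.461, Arden 2.994, Farrow 2.867, Harke 4.452, Dorne 2.525, Galen 2.916.
Rounding to the nearest integer: Eskel 3, Arden 3, Farrow 3, Harke 4, Dorne 3, Galen 3 (total 19).

Eskel=3, Arden=3, Farrow=3, Harke=4, Dorne=3, Galen=3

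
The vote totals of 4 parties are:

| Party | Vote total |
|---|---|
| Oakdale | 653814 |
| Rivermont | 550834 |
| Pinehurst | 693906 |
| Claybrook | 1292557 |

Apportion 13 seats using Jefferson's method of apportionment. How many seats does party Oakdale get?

Standard divisor 3191111/13 ≈ 245470.077; standard quotas: Oakdale 2.664, Rivermont 2.244, Pinehurst 2.827, Claybrook 5.266.
Rounding down gives 2, 2, 2, 5 = 11 seats, so the divisor must be adjusted.
With modified divisor 216180: modified quotas Oakdale 3.024, Rivermont 2.548, Pinehurst 3.210, Claybrook 5.979.
Rounding down: Oakdale 3, Rivermont 2, Pinehurst 3, Claybrook 5 (total 13).
Oakdale receives 3.

3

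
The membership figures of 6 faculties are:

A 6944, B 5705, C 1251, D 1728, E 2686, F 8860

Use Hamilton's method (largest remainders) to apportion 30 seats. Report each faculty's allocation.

Standard divisor: 27174 ÷ 30 ≈ 905.8.
Standard quotas: A 7.6662, B 6.2983, C 1.3811, D 1.9077, E 2.9653, F 9.7814.
Lower quotas: A 7, B 6, C 1, D 1, E 2, F 9 (sum 26, leaving 4 seats).
Remainders in descending order: E 0.9653, D 0.9077, F 0.7814, A 0.6662, C 0.3811, B 0.2983.
Largest remainders: E, D, F, A receive the extra seats.

A: 8; B: 6; C: 1; D: 2; E: 3; F: 10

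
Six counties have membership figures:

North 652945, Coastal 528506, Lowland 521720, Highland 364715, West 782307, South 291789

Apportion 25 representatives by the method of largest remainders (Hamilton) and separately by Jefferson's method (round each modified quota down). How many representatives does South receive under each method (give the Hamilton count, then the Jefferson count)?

Hamilton: North 5, Coastal 4, Lowland 4, Highland 3, West 6, South 3.
Jefferson: North 5, Coastal 4, Lowland 4, Highland 3, West 7, South 2.
South gets 3 under Hamilton and 2 under Jefferson.

3 and 2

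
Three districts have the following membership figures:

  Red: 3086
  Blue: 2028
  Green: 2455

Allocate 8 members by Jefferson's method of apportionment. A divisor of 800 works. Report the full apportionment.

Red=3, Blue=2, Green=3

With modified divisor 800: modified quotas Red 3.857, Blue 2.535, Green 3.069.
Rounding down: Red 3, Blue 2, Green 3 (total 8).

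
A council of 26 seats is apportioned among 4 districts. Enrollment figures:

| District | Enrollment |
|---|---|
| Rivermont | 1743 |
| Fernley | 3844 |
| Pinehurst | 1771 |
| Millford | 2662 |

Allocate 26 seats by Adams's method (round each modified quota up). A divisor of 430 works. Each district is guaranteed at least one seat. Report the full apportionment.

With modified divisor 430: modified quotas Rivermont 4.053, Fernley 8.940, Pinehurst 4.119, Millford 6.191.
Rounding up: Rivermont 5, Fernley 9, Pinehurst 5, Millford 7 (total 26).

Rivermont 5, Fernley 9, Pinehurst 5, Millford 7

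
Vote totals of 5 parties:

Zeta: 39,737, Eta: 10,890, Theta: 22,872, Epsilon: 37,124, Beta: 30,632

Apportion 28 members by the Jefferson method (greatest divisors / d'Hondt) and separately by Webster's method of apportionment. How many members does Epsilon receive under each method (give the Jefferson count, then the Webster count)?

8 and 7

Jefferson: Zeta 8, Eta 2, Theta 4, Epsilon 8, Beta 6.
Webster: Zeta 8, Eta 2, Theta 5, Epsilon 7, Beta 6.
Epsilon gets 8 under Jefferson and 7 under Webster.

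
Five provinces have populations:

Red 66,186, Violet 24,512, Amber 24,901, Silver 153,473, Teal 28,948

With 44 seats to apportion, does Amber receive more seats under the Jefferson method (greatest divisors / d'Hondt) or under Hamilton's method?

Hamilton

Jefferson: Red 10, Violet 3, Amber 3, Silver 24, Teal 4.
Hamilton: Red 10, Violet 3, Amber 4, Silver 23, Teal 4.
Amber gets 3 under Jefferson and 4 under Hamilton.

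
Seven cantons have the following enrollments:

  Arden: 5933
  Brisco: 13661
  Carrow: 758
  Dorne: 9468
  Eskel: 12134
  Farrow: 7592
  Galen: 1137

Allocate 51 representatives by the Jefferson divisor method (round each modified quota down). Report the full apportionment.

Arden: 6, Brisco: 14, Carrow: 0, Dorne: 10, Eskel: 12, Farrow: 8, Galen: 1

Standard divisor 50683/51 ≈ 993.784; standard quotas: Arden 5.970, Brisco 13.746, Carrow 0.763, Dorne 9.527, Eskel 12.210, Farrow 7.639, Galen 1.144.
Rounding down gives 5, 13, 0, 9, 12, 7, 1 = 47 seats, so the divisor must be adjusted.
With modified divisor 940: modified quotas Arden 6.312, Brisco 14.533, Carrow 0.806, Dorne 10.072, Eskel 12.909, Farrow 8.077, Galen 1.210.
Rounding down: Arden 6, Brisco 14, Carrow 0, Dorne 10, Eskel 12, Farrow 8, Galen 1 (total 51).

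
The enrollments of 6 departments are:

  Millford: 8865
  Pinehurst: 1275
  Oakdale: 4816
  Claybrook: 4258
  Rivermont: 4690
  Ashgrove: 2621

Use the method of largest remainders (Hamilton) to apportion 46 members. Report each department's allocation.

The standard divisor is 26525/46 ≈ 576.63.
Standard quotas: Millford 15.3738, Pinehurst 2.2111, Oakdale 8.3520, Claybrook 7.3843, Rivermont 8.1335, Ashgrove 4.5454.
Lower quotas: Millford 15, Pinehurst 2, Oakdale 8, Claybrook 7, Rivermont 8, Ashgrove 4 (sum 44, leaving 2 seats).
Remainders in descending order: Ashgrove 0.5454, Claybrook 0.3843, Millford 0.3738, Oakdale 0.3520, Pinehurst 0.2111, Rivermont 0.1335.
Largest remainders: Ashgrove, Claybrook receive the extra seats.

Millford=15; Pinehurst=2; Oakdale=8; Claybrook=8; Rivermont=8; Ashgrove=5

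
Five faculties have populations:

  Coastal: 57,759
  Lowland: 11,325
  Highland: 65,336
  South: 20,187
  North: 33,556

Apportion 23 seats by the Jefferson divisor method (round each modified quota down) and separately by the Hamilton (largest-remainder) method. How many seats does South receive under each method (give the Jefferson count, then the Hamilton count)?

Jefferson: Coastal 7, Lowland 1, Highland 9, South 2, North 4.
Hamilton: Coastal 7, Lowland 1, Highland 8, South 3, North 4.
South gets 2 under Jefferson and 3 under Hamilton.

2 and 3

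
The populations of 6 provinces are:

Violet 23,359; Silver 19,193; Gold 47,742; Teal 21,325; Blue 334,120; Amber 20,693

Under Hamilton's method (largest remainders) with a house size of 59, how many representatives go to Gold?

Standard divisor: 466432 ÷ 59 ≈ 7905.627.
Standard quotas: Violet 2.9547, Silver 2.4278, Gold 6.0390, Teal 2.6974, Blue 42.2636, Amber 2.6175.
Lower quotas: Violet 2, Silver 2, Gold 6, Teal 2, Blue 42, Amber 2 (sum 56, leaving 3 seats).
Remainders in descending order: Violet 0.9547, Teal 0.6974, Amber 0.6175, Silver 0.4278, Blue 0.2636, Gold 0.0390.
The surplus seats go to Violet, Teal, Amber.
Gold receives 6.

6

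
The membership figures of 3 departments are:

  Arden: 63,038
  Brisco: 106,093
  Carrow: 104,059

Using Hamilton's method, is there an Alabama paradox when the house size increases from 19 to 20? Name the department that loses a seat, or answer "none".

Arden

At 19 seats: Arden 5, Brisco 7, Carrow 7.
At 20 seats: Arden 4, Brisco 8, Carrow 8.
Arden drops from 5 to 4.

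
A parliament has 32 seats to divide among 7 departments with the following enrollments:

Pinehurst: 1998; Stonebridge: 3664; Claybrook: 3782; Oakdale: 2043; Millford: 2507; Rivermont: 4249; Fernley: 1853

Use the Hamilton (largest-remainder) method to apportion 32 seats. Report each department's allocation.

Total 20096; standard divisor 20096/32 = 628.
Standard quotas: Pinehurst 3.182, Stonebridge 5.834, Claybrook 6.022, Oakdale 3.253, Millford 3.992, Rivermont 6.766, Fernley 2.951.
Lower quotas: Pinehurst 3, Stonebridge 5, Claybrook 6, Oakdale 3, Millford 3, Rivermont 6, Fernley 2 (sum 28, leaving 4 seats).
Remainders in descending order: Millford 0.992, Fernley 0.951, Stonebridge 0.834, Rivermont 0.766, Oakdale 0.253, Pinehurst 0.182, Claybrook 0.022.
Largest remainders: Millford, Fernley, Stonebridge, Rivermont receive the extra seats.

Pinehurst=3, Stonebridge=6, Claybrook=6, Oakdale=3, Millford=4, Rivermont=7, Fernley=3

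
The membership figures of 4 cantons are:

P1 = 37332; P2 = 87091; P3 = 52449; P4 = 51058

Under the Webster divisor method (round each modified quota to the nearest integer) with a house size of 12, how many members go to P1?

2

Standard divisor 227930/12 ≈ 18994.167; standard quotas: P1 1.965, P2 4.585, P3 2.761, P4 2.688.
Rounding to the nearest integer gives 2, 5, 3, 3 = 13 seats, so the divisor must be adjusted.
With modified divisor 19900: modified quotas P1 1.876, P2 4.376, P3 2.636, P4 2.566.
Rounding to the nearest integer: P1 2, P2 4, P3 3, P4 3 (total 12).
P1 receives 2.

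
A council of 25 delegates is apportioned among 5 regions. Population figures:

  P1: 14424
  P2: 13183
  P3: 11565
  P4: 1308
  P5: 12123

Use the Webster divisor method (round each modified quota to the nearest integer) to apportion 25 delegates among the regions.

P1=7, P2=6, P3=5, P4=1, P5=6

Standard divisor 52603/25 ≈ 2104.12; standard quotas: P1 6.855, P2 6.265, P3 5.496, P4 0.622, P5 5.762.
Rounding to the nearest integer gives P1 7, P2 6, P3 5, P4 1, P5 6 — total 25, matching the house size, so no adjustment is needed.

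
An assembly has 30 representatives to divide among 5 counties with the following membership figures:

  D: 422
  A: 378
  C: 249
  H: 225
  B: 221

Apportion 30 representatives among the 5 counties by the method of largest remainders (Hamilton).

The standard divisor is 1495/30 ≈ 49.833.
Standard quotas: D 8.468, A 7.585, C 4.997, H 4.515, B 4.435.
Lower quotas: D 8, A 7, C 4, H 4, B 4 (sum 27, leaving 3 seats).
Remainders in descending order: C 0.997, A 0.585, H 0.515, D 0.468, B 0.435.
Largest remainders: C, A, H receive the extra seats.

D 8, A 8, C 5, H 5, B 4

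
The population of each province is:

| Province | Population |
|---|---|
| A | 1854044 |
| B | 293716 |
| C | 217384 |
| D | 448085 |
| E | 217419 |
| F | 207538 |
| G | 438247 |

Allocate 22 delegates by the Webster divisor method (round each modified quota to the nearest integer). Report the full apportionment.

A 11, B 2, C 1, D 3, E 1, F 1, G 3

Standard divisor 3676433/22 ≈ 167110.591; standard quotas: A 11.095, B 1.758, C 1.301, D 2.681, E 1.301, F 1.242, G 2.622.
Rounding to the nearest integer gives A 11, B 2, C 1, D 3, E 1, F 1, G 3 — total 22, matching the house size, so no adjustment is needed.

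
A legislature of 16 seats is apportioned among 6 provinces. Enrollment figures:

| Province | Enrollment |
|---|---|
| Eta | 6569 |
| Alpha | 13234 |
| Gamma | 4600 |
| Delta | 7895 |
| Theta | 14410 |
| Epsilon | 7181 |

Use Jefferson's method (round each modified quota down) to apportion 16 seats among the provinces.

Eta 2, Alpha 4, Gamma 1, Delta 2, Theta 5, Epsilon 2

Standard divisor 53889/16 ≈ 3368.062; standard quotas: Eta 1.950, Alpha 3.929, Gamma 1.366, Delta 2.344, Theta 4.278, Epsilon 2.132.
Rounding down gives 1, 3, 1, 2, 4, 2 = 13 seats, so the divisor must be adjusted.
With modified divisor 2800: modified quotas Eta 2.346, Alpha 4.726, Gamma 1.643, Delta 2.820, Theta 5.146, Epsilon 2.565.
Rounding down: Eta 2, Alpha 4, Gamma 1, Delta 2, Theta 5, Epsilon 2 (total 16).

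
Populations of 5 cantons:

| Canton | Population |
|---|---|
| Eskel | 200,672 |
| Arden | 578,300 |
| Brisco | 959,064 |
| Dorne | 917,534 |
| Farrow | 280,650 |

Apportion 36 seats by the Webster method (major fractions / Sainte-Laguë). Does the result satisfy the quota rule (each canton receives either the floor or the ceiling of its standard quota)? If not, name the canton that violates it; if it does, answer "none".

none

Standard quotas: Eskel 2.460, Arden 7.090, Brisco 11.759, Dorne 11.250, Farrow 3.441.
Webster allocation: Eskel 3, Arden 7, Brisco 12, Dorne 11, Farrow 3.
Every allocation lies between the lower and upper quota.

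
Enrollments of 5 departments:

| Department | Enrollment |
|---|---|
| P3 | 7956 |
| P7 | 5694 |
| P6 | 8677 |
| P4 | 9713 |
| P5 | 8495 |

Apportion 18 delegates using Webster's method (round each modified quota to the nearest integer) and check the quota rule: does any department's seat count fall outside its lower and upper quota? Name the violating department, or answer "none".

Standard quotas: P3 3.533, P7 2.528, P6 3.853, P4 4.313, P5 3.772.
Webster allocation: P3 3, P7 3, P6 4, P4 4, P5 4.
Every allocation lies between the lower and upper quota.

none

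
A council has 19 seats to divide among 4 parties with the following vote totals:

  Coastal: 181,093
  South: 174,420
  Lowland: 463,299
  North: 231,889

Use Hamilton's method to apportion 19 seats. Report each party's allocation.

Standard divisor: 1050701 ÷ 19 ≈ 55300.053.
Standard quotas: Coastal 3.2747, South 3.1541, Lowland 8.3779, North 4.1933.
Lower quotas: Coastal 3, South 3, Lowland 8, North 4 (sum 18, leaving 1 seat).
Remainders in descending order: Lowland 0.3779, Coastal 0.2747, North 0.1933, South 0.1541.
The surplus seat goes to Lowland.

Coastal 3, South 3, Lowland 9, North 4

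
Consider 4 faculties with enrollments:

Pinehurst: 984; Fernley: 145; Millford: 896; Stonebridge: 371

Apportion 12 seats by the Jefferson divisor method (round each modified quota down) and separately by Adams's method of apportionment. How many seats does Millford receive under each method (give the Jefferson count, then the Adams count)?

5 and 4

Jefferson: Pinehurst 5, Fernley 0, Millford 5, Stonebridge 2.
Adams: Pinehurst 5, Fernley 1, Millford 4, Stonebridge 2.
Millford gets 5 under Jefferson and 4 under Adams.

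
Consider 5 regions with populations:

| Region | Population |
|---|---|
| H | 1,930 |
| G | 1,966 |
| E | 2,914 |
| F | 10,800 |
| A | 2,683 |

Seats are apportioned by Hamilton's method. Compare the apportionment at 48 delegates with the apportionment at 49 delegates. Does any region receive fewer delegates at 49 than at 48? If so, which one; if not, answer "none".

none

At 48 seats: H 5, G 5, E 7, F 25, A 6.
At 49 seats: H 5, G 5, E 7, F 26, A 6.
No region's allocation decreased.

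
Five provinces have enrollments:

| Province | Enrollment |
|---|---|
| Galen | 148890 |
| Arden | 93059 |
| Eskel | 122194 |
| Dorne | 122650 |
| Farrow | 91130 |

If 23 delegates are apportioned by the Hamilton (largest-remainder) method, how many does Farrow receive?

3

Total 577923; standard divisor 577923/23 ≈ 25127.087.
Standard quotas: Galen 5.9255, Arden 3.7035, Eskel 4.8630, Dorne 4.8812, Farrow 3.6268.
Lower quotas: Galen 5, Arden 3, Eskel 4, Dorne 4, Farrow 3 (sum 19, leaving 4 seats).
Remainders in descending order: Galen 0.9255, Dorne 0.8812, Eskel 0.8630, Arden 0.7035, Farrow 0.6268.
Largest remainders: Galen, Dorne, Eskel, Arden receive the extra seats.
Farrow receives 3.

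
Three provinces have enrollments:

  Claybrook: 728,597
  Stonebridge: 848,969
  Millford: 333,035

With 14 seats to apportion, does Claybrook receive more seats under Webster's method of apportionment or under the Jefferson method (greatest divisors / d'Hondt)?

Jefferson

Webster: Claybrook 5, Stonebridge 6, Millford 3.
Jefferson: Claybrook 6, Stonebridge 6, Millford 2.
Claybrook gets 5 under Webster and 6 under Jefferson.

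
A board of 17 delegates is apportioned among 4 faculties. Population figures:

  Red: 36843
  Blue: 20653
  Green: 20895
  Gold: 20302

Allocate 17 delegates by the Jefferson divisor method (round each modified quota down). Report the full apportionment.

Standard divisor 98693/17 ≈ 5805.471; standard quotas: Red 6.346, Blue 3.558, Green 3.599, Gold 3.497.
Rounding down gives 6, 3, 3, 3 = 15 seats, so the divisor must be adjusted.
With modified divisor 5190: modified quotas Red 7.099, Blue 3.979, Green 4.026, Gold 3.912.
Rounding down: Red 7, Blue 3, Green 4, Gold 3 (total 17).

Red 7, Blue 3, Green 4, Gold 3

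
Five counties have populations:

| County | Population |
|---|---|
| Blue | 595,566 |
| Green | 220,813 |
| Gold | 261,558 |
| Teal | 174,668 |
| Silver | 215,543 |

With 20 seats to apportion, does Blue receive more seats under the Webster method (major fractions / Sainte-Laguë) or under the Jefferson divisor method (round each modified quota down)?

Webster: Blue 8, Green 3, Gold 4, Teal 2, Silver 3.
Jefferson: Blue 9, Green 3, Gold 3, Teal 2, Silver 3.
Blue gets 8 under Webster and 9 under Jefferson.

Jefferson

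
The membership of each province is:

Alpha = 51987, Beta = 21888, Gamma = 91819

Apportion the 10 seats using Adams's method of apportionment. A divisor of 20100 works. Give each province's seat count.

With modified divisor 20100: modified quotas Alpha 2.586, Beta 1.089, Gamma 4.568.
Rounding up: Alpha 3, Beta 2, Gamma 5 (total 10).

Alpha=3, Beta=2, Gamma=5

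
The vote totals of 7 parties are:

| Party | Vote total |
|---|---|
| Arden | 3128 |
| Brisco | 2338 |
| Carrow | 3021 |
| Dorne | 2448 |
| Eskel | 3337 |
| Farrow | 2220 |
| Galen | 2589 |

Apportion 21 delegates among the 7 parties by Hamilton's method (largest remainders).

Arden 3, Brisco 3, Carrow 3, Dorne 3, Eskel 4, Farrow 2, Galen 3

Standard divisor: 19081 ÷ 21 ≈ 908.619.
Standard quotas: Arden 3.443, Brisco 2.573, Carrow 3.325, Dorne 2.694, Eskel 3.673, Farrow 2.443, Galen 2.849.
Lower quotas: Arden 3, Brisco 2, Carrow 3, Dorne 2, Eskel 3, Farrow 2, Galen 2 (sum 17, leaving 4 seats).
Remainders in descending order: Galen 0.849, Dorne 0.694, Eskel 0.673, Brisco 0.573, Farrow 0.443, Arden 0.443, Carrow 0.325.
The surplus seats go to Galen, Dorne, Eskel, Brisco.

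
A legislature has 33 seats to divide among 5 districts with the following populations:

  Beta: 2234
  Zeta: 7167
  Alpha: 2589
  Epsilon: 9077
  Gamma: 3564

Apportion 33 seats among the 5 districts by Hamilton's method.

Total 24631; standard divisor 24631/33 ≈ 746.394.
Standard quotas: Beta 2.9931, Zeta 9.6022, Alpha 3.4687, Epsilon 12.1611, Gamma 4.7750.
Lower quotas: Beta 2, Zeta 9, Alpha 3, Epsilon 12, Gamma 4 (sum 30, leaving 3 seats).
Remainders in descending order: Beta 0.9931, Gamma 0.7750, Zeta 0.6022, Alpha 0.4687, Epsilon 0.1611.
Largest remainders: Beta, Gamma, Zeta receive the extra seats.

Beta: 3, Zeta: 10, Alpha: 3, Epsilon: 12, Gamma: 5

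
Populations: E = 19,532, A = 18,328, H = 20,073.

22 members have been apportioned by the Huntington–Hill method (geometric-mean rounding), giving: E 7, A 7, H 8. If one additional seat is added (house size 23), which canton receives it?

Priority for the next seat is population ÷ (√(s·(s+1))).
Priorities: E 2610.073, A 2449.182, H 2365.626.
Highest priority: E.

E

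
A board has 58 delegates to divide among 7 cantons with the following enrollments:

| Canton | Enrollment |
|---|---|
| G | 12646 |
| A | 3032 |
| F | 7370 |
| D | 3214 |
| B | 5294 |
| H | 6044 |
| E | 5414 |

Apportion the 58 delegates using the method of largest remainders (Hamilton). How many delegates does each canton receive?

Standard divisor: 43014 ÷ 58 ≈ 741.621.
Standard quotas: G 17.0518, A 4.0883, F 9.9377, D 4.3338, B 7.1384, H 8.1497, E 7.3002.
Lower quotas: G 17, A 4, F 9, D 4, B 7, H 8, E 7 (sum 56, leaving 2 seats).
Remainders in descending order: F 0.9377, D 0.3338, E 0.3002, H 0.1497, B 0.1384, A 0.0883, G 0.0518.
The surplus seats go to F, D.

G=17, A=4, F=10, D=5, B=7, H=8, E=7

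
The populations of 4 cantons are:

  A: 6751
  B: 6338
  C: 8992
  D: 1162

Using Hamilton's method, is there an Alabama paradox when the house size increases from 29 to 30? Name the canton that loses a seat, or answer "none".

D

At 29 seats: A 8, B 8, C 11, D 2.
At 30 seats: A 9, B 8, C 12, D 1.
D drops from 2 to 1.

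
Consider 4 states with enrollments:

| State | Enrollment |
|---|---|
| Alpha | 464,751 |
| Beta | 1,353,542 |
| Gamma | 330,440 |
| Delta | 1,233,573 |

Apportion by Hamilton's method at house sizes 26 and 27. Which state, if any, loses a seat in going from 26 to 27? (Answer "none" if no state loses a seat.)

Gamma

At 26 seats: Alpha 4, Beta 10, Gamma 3, Delta 9.
At 27 seats: Alpha 4, Beta 11, Gamma 2, Delta 10.
Gamma drops from 3 to 2.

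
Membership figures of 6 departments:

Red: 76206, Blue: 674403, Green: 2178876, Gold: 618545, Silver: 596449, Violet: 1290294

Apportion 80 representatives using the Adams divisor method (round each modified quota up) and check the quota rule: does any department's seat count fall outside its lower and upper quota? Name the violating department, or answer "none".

Standard quotas: Red 1.122, Blue 9.927, Green 32.073, Gold 9.105, Silver 8.780, Violet 18.993.
Adams allocation: Red 2, Blue 10, Green 31, Gold 9, Silver 9, Violet 19.
Green has quota 32.073 (lower 32, upper 33) but receives 31 — outside the quota interval.

Green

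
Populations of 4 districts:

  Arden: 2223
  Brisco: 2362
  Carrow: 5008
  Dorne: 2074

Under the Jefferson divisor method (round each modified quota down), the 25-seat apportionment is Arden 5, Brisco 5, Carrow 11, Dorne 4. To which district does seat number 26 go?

Carrow

Priority for the next seat is population ÷ (current seats + 1).
Priorities: Arden 370.500, Brisco 393.667, Carrow 417.333, Dorne 414.800.
Highest priority: Carrow.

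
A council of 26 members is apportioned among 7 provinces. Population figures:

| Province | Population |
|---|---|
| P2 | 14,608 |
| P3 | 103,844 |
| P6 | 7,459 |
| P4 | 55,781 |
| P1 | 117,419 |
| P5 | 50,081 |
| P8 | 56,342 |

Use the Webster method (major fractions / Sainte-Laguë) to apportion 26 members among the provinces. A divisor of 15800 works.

P2: 1; P3: 7; P6: 0; P4: 4; P1: 7; P5: 3; P8: 4

With modified divisor 15800: modified quotas P2 0.925, P3 6.572, P6 0.472, P4 3.530, P1 7.432, P5 3.170, P8 3.566.
Rounding to the nearest integer: P2 1, P3 7, P6 0, P4 4, P1 7, P5 3, P8 4 (total 26).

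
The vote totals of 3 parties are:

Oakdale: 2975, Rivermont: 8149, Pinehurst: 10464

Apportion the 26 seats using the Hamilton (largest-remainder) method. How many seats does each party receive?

Oakdale: 3; Rivermont: 10; Pinehurst: 13

Total 21588; standard divisor 21588/26 ≈ 830.308.
Standard quotas: Oakdale 3.5830, Rivermont 9.8144, Pinehurst 12.6026.
Lower quotas: Oakdale 3, Rivermont 9, Pinehurst 12 (sum 24, leaving 2 seats).
Remainders in descending order: Rivermont 0.8144, Pinehurst 0.6026, Oakdale 0.5830.
The surplus seats go to Rivermont, Pinehurst.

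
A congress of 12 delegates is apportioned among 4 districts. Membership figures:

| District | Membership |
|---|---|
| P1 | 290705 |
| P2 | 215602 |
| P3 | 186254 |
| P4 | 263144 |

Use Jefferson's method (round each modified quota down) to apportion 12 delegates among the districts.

P1: 4, P2: 3, P3: 2, P4: 3

Standard divisor 955705/12 ≈ 79642.083; standard quotas: P1 3.650, P2 2.707, P3 2.339, P4 3.304.
Rounding down gives 3, 2, 2, 3 = 10 seats, so the divisor must be adjusted.
With modified divisor 68800: modified quotas P1 4.225, P2 3.134, P3 2.707, P4 3.825.
Rounding down: P1 4, P2 3, P3 2, P4 3 (total 12).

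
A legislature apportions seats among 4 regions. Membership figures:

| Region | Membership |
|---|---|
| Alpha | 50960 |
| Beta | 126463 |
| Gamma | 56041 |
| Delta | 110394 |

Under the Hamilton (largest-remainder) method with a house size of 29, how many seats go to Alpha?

4

The standard divisor is 343858/29 ≈ 11857.172.
Standard quotas: Alpha 4.2978, Beta 10.6655, Gamma 4.7263, Delta 9.3103.
Lower quotas: Alpha 4, Beta 10, Gamma 4, Delta 9 (sum 27, leaving 2 seats).
Remainders in descending order: Gamma 0.7263, Beta 0.6655, Delta 0.3103, Alpha 0.2978.
The surplus seats go to Gamma, Beta.
Alpha receives 4.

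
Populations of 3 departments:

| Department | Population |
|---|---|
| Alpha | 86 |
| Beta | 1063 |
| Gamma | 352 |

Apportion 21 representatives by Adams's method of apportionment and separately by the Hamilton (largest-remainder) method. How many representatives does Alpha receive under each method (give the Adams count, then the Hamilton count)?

Adams: Alpha 2, Beta 14, Gamma 5.
Hamilton: Alpha 1, Beta 15, Gamma 5.
Alpha gets 2 under Adams and 1 under Hamilton.

2 and 1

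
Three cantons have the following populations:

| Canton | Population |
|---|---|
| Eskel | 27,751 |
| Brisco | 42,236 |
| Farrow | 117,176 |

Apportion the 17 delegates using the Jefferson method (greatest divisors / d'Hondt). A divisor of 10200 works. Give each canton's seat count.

With modified divisor 10200: modified quotas Eskel 2.721, Brisco 4.141, Farrow 11.488.
Rounding down: Eskel 2, Brisco 4, Farrow 11 (total 17).

Eskel: 2; Brisco: 4; Farrow: 11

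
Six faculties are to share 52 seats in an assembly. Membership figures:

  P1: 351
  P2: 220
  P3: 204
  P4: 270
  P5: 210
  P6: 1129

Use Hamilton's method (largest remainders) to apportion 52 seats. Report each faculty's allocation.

P1 8; P2 5; P3 4; P4 6; P5 4; P6 25

Standard divisor: 2384 ÷ 52 ≈ 45.846.
Standard quotas: P1 7.656, P2 4.799, P3 4.450, P4 5.889, P5 4.581, P6 24.626.
Lower quotas: P1 7, P2 4, P3 4, P4 5, P5 4, P6 24 (sum 48, leaving 4 seats).
Remainders in descending order: P4 0.889, P2 0.799, P1 0.656, P6 0.626, P5 0.581, P3 0.450.
The surplus seats go to P4, P2, P1, P6.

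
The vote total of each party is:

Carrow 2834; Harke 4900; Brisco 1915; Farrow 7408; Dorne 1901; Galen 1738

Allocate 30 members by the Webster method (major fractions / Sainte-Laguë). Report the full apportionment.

Standard divisor 20696/30 ≈ 689.867; standard quotas: Carrow 4.108, Harke 7.103, Brisco 2.776, Farrow 10.738, Dorne 2.756, Galen 2.519.
Rounding to the nearest integer gives 4, 7, 3, 11, 3, 3 = 31 seats, so the divisor must be adjusted.
With modified divisor 702.43: modified quotas Carrow 4.035, Harke 6.976, Brisco 2.726, Farrow 10.546, Dorne 2.706, Galen 2.474.
Rounding to the nearest integer: Carrow 4, Harke 7, Brisco 3, Farrow 11, Dorne 3, Galen 2 (total 30).

Carrow: 4; Harke: 7; Brisco: 3; Farrow: 11; Dorne: 3; Galen: 2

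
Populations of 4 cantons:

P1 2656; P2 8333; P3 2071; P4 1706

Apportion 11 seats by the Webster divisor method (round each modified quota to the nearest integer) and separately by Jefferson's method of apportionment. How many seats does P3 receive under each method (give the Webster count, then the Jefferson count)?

2 and 1

Webster: P1 2, P2 6, P3 2, P4 1.
Jefferson: P1 2, P2 7, P3 1, P4 1.
P3 gets 2 under Webster and 1 under Jefferson.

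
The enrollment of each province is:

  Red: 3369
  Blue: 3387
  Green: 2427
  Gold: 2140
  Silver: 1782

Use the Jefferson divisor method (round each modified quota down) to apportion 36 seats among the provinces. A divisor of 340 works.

Red: 9, Blue: 9, Green: 7, Gold: 6, Silver: 5

With modified divisor 340: modified quotas Red 9.909, Blue 9.962, Green 7.138, Gold 6.294, Silver 5.241.
Rounding down: Red 9, Blue 9, Green 7, Gold 6, Silver 5 (total 36).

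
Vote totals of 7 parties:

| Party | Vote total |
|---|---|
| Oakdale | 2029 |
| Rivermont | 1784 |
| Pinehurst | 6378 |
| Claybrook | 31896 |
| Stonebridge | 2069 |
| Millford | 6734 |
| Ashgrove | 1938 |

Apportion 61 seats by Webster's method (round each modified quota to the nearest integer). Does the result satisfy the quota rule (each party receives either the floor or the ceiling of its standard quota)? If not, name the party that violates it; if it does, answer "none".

Standard quotas: Oakdale 2.343, Rivermont 2.060, Pinehurst 7.365, Claybrook 36.830, Stonebridge 2.389, Millford 7.776, Ashgrove 2.238.
Webster allocation: Oakdale 2, Rivermont 2, Pinehurst 7, Claybrook 38, Stonebridge 2, Millford 8, Ashgrove 2.
Claybrook has quota 36.830 (lower 36, upper 37) but receives 38 — outside the quota interval.

Claybrook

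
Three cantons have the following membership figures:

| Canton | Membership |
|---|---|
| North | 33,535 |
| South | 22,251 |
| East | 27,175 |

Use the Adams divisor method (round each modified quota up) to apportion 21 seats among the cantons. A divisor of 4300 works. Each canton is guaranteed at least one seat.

With modified divisor 4300: modified quotas North 7.799, South 5.175, East 6.320.
Rounding up: North 8, South 6, East 7 (total 21).

North: 8; South: 6; East: 7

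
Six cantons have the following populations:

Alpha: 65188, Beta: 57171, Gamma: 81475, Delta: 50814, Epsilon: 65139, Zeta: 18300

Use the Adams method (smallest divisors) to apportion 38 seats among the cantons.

Standard divisor 338087/38 ≈ 8897.026; standard quotas: Alpha 7.327, Beta 6.426, Gamma 9.158, Delta 5.711, Epsilon 7.321, Zeta 2.057.
Rounding up gives 8, 7, 10, 6, 8, 3 = 42 seats, so the divisor must be adjusted.
With modified divisor 9400: modified quotas Alpha 6.935, Beta 6.082, Gamma 8.668, Delta 5.406, Epsilon 6.930, Zeta 1.947.
Rounding up: Alpha 7, Beta 7, Gamma 9, Delta 6, Epsilon 7, Zeta 2 (total 38).

Alpha: 7, Beta: 7, Gamma: 9, Delta: 6, Epsilon: 7, Zeta: 2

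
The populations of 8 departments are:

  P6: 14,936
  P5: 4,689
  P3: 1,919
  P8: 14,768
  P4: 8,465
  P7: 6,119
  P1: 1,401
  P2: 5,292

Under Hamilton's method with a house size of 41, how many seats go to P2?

Standard divisor: 57589 ÷ 41 ≈ 1404.61.
Standard quotas: P6 10.6336, P5 3.3383, P3 1.3662, P8 10.5140, P4 6.0266, P7 4.3564, P1 0.9974, P2 3.7676.
Lower quotas: P6 10, P5 3, P3 1, P8 10, P4 6, P7 4, P1 0, P2 3 (sum 37, leaving 4 seats).
Remainders in descending order: P1 0.9974, P2 0.7676, P6 0.6336, P8 0.5140, P3 0.3662, P7 0.3564, P5 0.3383, P4 0.0266.
Largest remainders: P1, P2, P6, P8 receive the extra seats.
P2 receives 4.

4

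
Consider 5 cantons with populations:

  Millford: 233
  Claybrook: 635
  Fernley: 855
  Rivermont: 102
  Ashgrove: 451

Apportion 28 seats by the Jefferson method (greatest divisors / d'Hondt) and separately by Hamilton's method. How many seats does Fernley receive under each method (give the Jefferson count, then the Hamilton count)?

Jefferson: Millford 3, Claybrook 8, Fernley 11, Rivermont 1, Ashgrove 5.
Hamilton: Millford 3, Claybrook 8, Fernley 10, Rivermont 1, Ashgrove 6.
Fernley gets 11 under Jefferson and 10 under Hamilton.

11 and 10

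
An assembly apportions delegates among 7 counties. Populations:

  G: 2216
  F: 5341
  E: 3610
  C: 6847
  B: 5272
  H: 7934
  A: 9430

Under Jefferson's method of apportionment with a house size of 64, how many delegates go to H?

Standard divisor 40650/64 ≈ 635.156; standard quotas: G 3.489, F 8.409, E 5.684, C 10.780, B 8.300, H 12.491, A 14.847.
Rounding down gives 3, 8, 5, 10, 8, 12, 14 = 60 seats, so the divisor must be adjusted.
With modified divisor 598: modified quotas G 3.706, F 8.931, E 6.037, C 11.450, B 8.816, H 13.268, A 15.769.
Rounding down: G 3, F 8, E 6, C 11, B 8, H 13, A 15 (total 64).
H receives 13.

13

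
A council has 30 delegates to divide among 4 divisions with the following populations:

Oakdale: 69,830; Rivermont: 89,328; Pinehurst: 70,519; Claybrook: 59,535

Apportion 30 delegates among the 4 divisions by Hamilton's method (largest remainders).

The standard divisor is 289212/30 ≈ 9640.4.
Standard quotas: Oakdale 7.2435, Rivermont 9.2660, Pinehurst 7.3149, Claybrook 6.1756.
Lower quotas: Oakdale 7, Rivermont 9, Pinehurst 7, Claybrook 6 (sum 29, leaving 1 seat).
Remainders in descending order: Pinehurst 0.3149, Rivermont 0.2660, Oakdale 0.2435, Claybrook 0.1756.
The surplus seat goes to Pinehurst.

Oakdale 7, Rivermont 9, Pinehurst 8, Claybrook 6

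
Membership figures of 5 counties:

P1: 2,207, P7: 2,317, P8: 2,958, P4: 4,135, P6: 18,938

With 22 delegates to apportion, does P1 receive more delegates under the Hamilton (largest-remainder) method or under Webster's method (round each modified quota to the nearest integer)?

Webster

Hamilton: P1 1, P7 2, P8 2, P4 3, P6 14.
Webster: P1 2, P7 2, P8 2, P4 3, P6 13.
P1 gets 1 under Hamilton and 2 under Webster.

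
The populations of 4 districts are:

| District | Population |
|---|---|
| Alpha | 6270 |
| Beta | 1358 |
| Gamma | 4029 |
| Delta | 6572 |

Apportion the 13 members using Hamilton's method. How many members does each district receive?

Alpha 4, Beta 1, Gamma 3, Delta 5

Standard divisor: 18229 ÷ 13 ≈ 1402.231.
Standard quotas: Alpha 4.4714, Beta 0.9685, Gamma 2.8733, Delta 4.6868.
Lower quotas: Alpha 4, Beta 0, Gamma 2, Delta 4 (sum 10, leaving 3 seats).
Remainders in descending order: Beta 0.9685, Gamma 0.8733, Delta 0.6868, Alpha 0.4714.
The surplus seats go to Beta, Gamma, Delta.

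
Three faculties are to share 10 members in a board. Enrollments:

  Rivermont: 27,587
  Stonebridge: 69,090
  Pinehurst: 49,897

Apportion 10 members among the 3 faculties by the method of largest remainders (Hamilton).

Total 146574; standard divisor 146574/10 ≈ 14657.4.
Standard quotas: Rivermont 1.8821, Stonebridge 4.7137, Pinehurst 3.4042.
Lower quotas: Rivermont 1, Stonebridge 4, Pinehurst 3 (sum 8, leaving 2 seats).
Remainders in descending order: Rivermont 0.8821, Stonebridge 0.7137, Pinehurst 0.4042.
Largest remainders: Rivermont, Stonebridge receive the extra seats.

Rivermont: 2, Stonebridge: 5, Pinehurst: 3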